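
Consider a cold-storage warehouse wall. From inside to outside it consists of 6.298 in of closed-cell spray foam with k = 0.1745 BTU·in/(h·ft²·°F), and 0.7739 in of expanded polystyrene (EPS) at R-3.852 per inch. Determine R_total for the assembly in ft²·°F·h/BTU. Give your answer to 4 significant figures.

39.07 ft²·°F·h/BTU

6.298/0.1745 = 36.092
0.7739 × 3.852 = 2.9811
R_total = 36.092 + 2.9811 = 39.073 ft²·°F·h/BTU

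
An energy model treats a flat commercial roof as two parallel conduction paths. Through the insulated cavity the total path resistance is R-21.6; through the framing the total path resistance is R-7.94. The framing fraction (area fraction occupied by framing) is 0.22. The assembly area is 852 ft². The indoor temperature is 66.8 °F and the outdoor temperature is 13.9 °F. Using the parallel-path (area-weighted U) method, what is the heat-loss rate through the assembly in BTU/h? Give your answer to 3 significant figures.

U_eff = 0.78/21.6 + 0.22/7.94 = 0.03611 + 0.02771 = 0.06382
R_eff = 1/U_eff = 15.67 ft²·°F·h/BTU
Q = 852 × (66.8 − 13.9) / 15.67 = 2876 BTU/h

2880 BTU/h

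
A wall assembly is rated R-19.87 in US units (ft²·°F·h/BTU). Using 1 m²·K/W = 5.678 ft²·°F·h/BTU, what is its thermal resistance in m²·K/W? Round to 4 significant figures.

R_SI = 19.87/5.678 = 3.4995

3.499 m²·K/W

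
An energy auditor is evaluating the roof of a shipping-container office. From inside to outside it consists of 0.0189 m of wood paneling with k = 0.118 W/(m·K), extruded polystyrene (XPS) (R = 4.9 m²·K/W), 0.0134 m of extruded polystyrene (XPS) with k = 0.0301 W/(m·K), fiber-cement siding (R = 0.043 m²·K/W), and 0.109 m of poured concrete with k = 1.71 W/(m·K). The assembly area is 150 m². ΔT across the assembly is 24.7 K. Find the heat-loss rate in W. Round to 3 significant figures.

0.0189/0.118 = 0.1602
0.0134/0.0301 = 0.4452
0.109/1.71 = 0.06374
R_total = 0.1602 + 4.9 + 0.4452 + 0.043 + 0.06374 = 5.612 m²·K/W
Q = A·ΔT/R = 150 × 24.7 / 5.612 = 660.2 W

660 W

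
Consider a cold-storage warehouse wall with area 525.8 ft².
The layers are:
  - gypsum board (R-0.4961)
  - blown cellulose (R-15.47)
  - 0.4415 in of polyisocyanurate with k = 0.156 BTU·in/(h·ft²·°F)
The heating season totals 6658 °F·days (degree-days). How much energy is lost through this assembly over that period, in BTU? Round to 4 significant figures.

4470000 BTU

0.4415/0.156 = 2.8301
R_total = 0.4961 + 15.47 + 2.8301 = 18.796 ft²·°F·h/BTU
E = A × HDD × 24 / R = 525.8 × 6658 × 24 / 18.796 = 4470000 BTU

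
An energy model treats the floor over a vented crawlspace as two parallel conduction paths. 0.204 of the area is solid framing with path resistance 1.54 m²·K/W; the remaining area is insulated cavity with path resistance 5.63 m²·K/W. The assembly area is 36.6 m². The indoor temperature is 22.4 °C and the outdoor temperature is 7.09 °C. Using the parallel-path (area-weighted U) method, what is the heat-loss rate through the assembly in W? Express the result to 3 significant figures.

U_eff = 0.796/5.63 + 0.204/1.54 = 0.1414 + 0.1325 = 0.2739
R_eff = 1/U_eff = 3.652 m²·K/W
Q = 36.6 × (22.4 − 7.09) / 3.652 = 153.5 W

153 W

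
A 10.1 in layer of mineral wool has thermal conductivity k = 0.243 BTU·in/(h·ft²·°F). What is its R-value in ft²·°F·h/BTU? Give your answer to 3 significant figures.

R = L/k = 10.1/0.243 = 41.56 ft²·°F·h/BTU

41.6 ft²·°F·h/BTU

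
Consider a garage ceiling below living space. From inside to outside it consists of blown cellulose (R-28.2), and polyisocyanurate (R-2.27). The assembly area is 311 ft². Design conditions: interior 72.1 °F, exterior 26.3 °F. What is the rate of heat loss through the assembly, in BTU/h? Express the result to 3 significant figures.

467 BTU/h

R_total = 28.2 + 2.27 = 30.47 ft²·°F·h/BTU
Q = A·ΔT/R = 311 × (72.1 − 26.3) / 30.47 = 467.5 BTU/h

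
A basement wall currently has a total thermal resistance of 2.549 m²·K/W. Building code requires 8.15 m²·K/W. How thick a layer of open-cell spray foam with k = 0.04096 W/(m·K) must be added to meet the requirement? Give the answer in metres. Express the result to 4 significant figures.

0.2294 m

ΔR = 8.15 − 2.549 = 5.601 m²·K/W
L = ΔR × k = 5.601 × 0.04096 = 0.22942 m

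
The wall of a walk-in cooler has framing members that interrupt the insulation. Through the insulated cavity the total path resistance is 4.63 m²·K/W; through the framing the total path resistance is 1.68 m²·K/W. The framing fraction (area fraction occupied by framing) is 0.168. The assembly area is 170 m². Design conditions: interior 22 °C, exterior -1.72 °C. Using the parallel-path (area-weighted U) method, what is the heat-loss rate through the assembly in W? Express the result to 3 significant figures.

U_eff = 0.832/4.63 + 0.168/1.68 = 0.1797 + 0.1 = 0.2797
R_eff = 1/U_eff = 3.575 m²·K/W
Q = 170 × (22 − (-1.72)) / 3.575 = 1128 W

1130 W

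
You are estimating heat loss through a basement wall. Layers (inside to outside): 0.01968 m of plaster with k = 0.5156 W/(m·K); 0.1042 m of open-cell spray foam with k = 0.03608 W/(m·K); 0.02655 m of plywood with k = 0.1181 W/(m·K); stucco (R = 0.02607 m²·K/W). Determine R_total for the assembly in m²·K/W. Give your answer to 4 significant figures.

0.01968/0.5156 = 0.038169
0.1042/0.03608 = 2.888
0.02655/0.1181 = 0.22481
R_total = 0.038169 + 2.888 + 0.22481 + 0.02607 = 3.1771 m²·K/W

3.177 m²·K/W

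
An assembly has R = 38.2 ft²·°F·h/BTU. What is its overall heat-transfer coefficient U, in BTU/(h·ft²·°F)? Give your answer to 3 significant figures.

0.0262 BTU/(h·ft²·°F)

U = 1/R = 1/38.2 = 0.02618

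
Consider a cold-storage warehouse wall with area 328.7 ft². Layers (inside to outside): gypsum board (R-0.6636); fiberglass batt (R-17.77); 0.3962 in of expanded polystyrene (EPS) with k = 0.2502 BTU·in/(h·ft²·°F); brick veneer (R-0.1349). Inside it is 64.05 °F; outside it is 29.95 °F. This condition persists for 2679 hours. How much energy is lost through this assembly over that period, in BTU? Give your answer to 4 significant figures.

1490000 BTU

0.3962/0.2502 = 1.5835
R_total = 0.6636 + 17.77 + 1.5835 + 0.1349 = 20.152 ft²·°F·h/BTU
Q = 328.7 × (64.05 − 29.95) / 20.152 = 556.21 BTU/h
E = 556.21 × 2679 = 1490100 BTU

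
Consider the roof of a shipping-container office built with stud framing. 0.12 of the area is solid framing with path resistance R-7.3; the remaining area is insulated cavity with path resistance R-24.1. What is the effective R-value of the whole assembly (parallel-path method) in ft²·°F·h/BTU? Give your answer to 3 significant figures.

U_eff = 0.88/24.1 + 0.12/7.3 = 0.03651 + 0.01644 = 0.05295
R_eff = 1/U_eff = 18.88 ft²·°F·h/BTU

18.9 ft²·°F·h/BTU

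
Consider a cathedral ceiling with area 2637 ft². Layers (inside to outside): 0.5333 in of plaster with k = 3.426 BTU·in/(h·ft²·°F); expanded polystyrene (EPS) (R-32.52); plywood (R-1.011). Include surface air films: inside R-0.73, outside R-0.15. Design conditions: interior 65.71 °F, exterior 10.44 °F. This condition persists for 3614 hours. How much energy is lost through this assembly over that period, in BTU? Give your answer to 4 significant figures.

15240000 BTU

0.5333/3.426 = 0.15566
R_total = 0.73 + 0.15566 + 32.52 + 1.011 + 0.15 = 34.567 ft²·°F·h/BTU
Q = 2637 × (65.71 − 10.44) / 34.567 = 4216.4 BTU/h
E = 4216.4 × 3614 = 15238000 BTU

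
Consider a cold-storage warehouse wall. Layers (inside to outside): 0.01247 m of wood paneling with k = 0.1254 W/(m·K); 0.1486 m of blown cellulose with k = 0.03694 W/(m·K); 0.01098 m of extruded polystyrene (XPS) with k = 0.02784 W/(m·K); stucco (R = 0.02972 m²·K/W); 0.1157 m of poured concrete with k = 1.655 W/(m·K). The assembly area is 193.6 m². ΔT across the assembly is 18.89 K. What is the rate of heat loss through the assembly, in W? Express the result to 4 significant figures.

0.01247/0.1254 = 0.099442
0.1486/0.03694 = 4.0227
0.01098/0.02784 = 0.3944
0.1157/1.655 = 0.069909
R_total = 0.099442 + 4.0227 + 0.3944 + 0.02972 + 0.069909 = 4.6162 m²·K/W
Q = A·ΔT/R = 193.6 × 18.89 / 4.6162 = 792.23 W

792.2 W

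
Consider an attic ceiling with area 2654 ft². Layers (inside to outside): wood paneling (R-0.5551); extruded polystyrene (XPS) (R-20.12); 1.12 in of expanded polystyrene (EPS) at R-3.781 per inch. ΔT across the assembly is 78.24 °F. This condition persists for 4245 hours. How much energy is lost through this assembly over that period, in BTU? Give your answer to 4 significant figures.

35390000 BTU

1.12 × 3.781 = 4.2347
R_total = 0.5551 + 20.12 + 4.2347 = 24.91 ft²·°F·h/BTU
Q = 2654 × 78.24 / 24.91 = 8336 BTU/h
E = 8336 × 4245 = 35386000 BTU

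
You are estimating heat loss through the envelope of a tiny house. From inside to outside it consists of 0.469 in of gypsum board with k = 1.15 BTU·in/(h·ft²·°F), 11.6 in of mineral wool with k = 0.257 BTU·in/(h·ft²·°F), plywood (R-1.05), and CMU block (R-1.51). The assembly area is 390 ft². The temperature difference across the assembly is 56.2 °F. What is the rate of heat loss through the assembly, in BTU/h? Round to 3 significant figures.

456 BTU/h

0.469/1.15 = 0.4078
11.6/0.257 = 45.14
R_total = 0.4078 + 45.14 + 1.05 + 1.51 = 48.1 ft²·°F·h/BTU
Q = A·ΔT/R = 390 × 56.2 / 48.1 = 455.6 BTU/h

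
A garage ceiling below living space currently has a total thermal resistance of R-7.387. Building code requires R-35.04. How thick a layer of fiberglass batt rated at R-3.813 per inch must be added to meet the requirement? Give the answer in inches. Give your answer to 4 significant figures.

ΔR = 35.04 − 7.387 = 27.653 ft²·°F·h/BTU
L = ΔR / (R/in) = 27.653/3.813 = 7.2523 in

7.252 in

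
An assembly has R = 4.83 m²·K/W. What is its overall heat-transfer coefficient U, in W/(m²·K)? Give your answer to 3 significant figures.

0.207 W/(m²·K)

U = 1/R = 1/4.83 = 0.207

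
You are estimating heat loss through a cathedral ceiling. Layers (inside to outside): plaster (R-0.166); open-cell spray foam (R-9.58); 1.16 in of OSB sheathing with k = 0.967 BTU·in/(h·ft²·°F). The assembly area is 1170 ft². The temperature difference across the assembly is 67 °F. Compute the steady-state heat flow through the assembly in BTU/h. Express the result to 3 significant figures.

7160 BTU/h

1.16/0.967 = 1.2
R_total = 0.166 + 9.58 + 1.2 = 10.95 ft²·°F·h/BTU
Q = A·ΔT/R = 1170 × 67 / 10.95 = 7162 BTU/h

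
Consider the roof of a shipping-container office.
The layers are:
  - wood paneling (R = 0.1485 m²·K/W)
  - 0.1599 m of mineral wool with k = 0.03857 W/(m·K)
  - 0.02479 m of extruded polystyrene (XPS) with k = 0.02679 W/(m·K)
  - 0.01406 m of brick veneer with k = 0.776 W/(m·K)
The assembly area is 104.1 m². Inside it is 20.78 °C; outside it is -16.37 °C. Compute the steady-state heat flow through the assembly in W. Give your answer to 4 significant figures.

738.4 W

0.1599/0.03857 = 4.1457
0.02479/0.02679 = 0.92535
0.01406/0.776 = 0.018119
R_total = 0.1485 + 4.1457 + 0.92535 + 0.018119 = 5.2377 m²·K/W
Q = A·ΔT/R = 104.1 × (20.78 − (-16.37)) / 5.2377 = 738.37 W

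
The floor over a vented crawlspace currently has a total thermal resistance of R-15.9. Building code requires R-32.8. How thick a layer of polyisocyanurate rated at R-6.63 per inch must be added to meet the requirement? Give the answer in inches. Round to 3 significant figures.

2.55 in

ΔR = 32.8 − 15.9 = 16.9 ft²·°F·h/BTU
L = ΔR / (R/in) = 16.9/6.63 = 2.549 in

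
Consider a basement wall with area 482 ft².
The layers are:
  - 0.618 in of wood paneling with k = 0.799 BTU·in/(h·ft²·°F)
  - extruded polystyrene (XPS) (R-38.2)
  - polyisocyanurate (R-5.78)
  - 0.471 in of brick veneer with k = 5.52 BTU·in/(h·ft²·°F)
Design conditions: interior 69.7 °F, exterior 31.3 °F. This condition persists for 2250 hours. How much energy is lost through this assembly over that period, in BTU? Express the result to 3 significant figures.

0.618/0.799 = 0.7735
0.471/5.52 = 0.08533
R_total = 0.7735 + 38.2 + 5.78 + 0.08533 = 44.84 ft²·°F·h/BTU
Q = 482 × (69.7 − 31.3) / 44.84 = 412.8 BTU/h
E = 412.8 × 2250 = 928800 BTU

929000 BTU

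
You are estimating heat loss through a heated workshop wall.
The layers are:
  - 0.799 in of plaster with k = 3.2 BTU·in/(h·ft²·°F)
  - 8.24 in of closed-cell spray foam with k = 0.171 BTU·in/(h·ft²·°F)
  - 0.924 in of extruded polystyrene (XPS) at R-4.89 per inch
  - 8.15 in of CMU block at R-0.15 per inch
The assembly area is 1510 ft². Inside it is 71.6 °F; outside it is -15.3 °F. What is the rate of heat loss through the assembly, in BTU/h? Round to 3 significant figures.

0.799/3.2 = 0.2497
8.24/0.171 = 48.19
0.924 × 4.89 = 4.518
8.15 × 0.15 = 1.222
R_total = 0.2497 + 48.19 + 4.518 + 1.222 = 54.18 ft²·°F·h/BTU
Q = A·ΔT/R = 1510 × (71.6 − (-15.3)) / 54.18 = 2422 BTU/h

2420 BTU/h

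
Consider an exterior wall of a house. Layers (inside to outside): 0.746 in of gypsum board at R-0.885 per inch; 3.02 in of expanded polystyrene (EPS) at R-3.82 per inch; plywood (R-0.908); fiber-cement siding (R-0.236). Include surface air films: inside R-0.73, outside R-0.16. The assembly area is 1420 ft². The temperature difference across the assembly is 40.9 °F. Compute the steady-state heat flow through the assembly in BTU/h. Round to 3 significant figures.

0.746 × 0.885 = 0.6602
3.02 × 3.82 = 11.54
R_total = 0.73 + 0.6602 + 11.54 + 0.908 + 0.236 + 0.16 = 14.23 ft²·°F·h/BTU
Q = A·ΔT/R = 1420 × 40.9 / 14.23 = 4081 BTU/h

4080 BTU/h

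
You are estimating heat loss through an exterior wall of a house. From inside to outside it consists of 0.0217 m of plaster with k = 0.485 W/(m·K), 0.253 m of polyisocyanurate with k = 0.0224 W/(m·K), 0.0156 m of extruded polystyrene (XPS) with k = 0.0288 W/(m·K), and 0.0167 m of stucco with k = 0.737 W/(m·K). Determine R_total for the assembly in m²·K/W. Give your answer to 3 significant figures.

0.0217/0.485 = 0.04474
0.253/0.0224 = 11.29
0.0156/0.0288 = 0.5417
0.0167/0.737 = 0.02266
R_total = 0.04474 + 11.29 + 0.5417 + 0.02266 = 11.9 m²·K/W

11.9 m²·K/W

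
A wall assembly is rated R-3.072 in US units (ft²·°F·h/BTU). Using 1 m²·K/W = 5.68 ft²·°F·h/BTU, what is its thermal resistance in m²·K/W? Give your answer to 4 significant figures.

R_SI = 3.072/5.68 = 0.54085

0.5408 m²·K/W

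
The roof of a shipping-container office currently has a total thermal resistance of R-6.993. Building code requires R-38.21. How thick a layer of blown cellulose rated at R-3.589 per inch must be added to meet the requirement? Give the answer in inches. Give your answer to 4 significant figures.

8.698 in

ΔR = 38.21 − 6.993 = 31.217 ft²·°F·h/BTU
L = ΔR / (R/in) = 31.217/3.589 = 8.698 in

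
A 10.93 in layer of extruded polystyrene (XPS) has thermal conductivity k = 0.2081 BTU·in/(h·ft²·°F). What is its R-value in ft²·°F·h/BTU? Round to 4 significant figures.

52.52 ft²·°F·h/BTU

R = L/k = 10.93/0.2081 = 52.523 ft²·°F·h/BTU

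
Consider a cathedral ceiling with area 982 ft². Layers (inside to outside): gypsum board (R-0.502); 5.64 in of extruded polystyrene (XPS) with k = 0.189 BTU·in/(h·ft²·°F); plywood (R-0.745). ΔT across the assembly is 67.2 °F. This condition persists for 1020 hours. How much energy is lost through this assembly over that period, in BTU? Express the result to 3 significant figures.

2170000 BTU

5.64/0.189 = 29.84
R_total = 0.502 + 29.84 + 0.745 = 31.09 ft²·°F·h/BTU
Q = 982 × 67.2 / 31.09 = 2123 BTU/h
E = 2123 × 1020 = 2165000 BTU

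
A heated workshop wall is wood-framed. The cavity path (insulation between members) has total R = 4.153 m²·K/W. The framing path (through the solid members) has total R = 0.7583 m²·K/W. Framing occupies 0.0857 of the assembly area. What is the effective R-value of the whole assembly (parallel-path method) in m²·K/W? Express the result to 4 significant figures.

3.001 m²·K/W

U_eff = 0.9143/4.153 + 0.0857/0.7583 = 0.22015 + 0.11302 = 0.33317
R_eff = 1/U_eff = 3.0015 m²·K/W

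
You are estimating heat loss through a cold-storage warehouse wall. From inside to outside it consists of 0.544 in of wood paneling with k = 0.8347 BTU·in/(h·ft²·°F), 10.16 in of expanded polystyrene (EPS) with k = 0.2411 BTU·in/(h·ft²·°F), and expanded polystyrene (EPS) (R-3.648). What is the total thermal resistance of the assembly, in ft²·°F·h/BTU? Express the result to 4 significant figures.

0.544/0.8347 = 0.65173
10.16/0.2411 = 42.14
R_total = 0.65173 + 42.14 + 3.648 = 46.44 ft²·°F·h/BTU

46.44 ft²·°F·h/BTU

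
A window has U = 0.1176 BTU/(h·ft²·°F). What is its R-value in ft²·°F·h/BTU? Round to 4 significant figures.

8.503 ft²·°F·h/BTU

R = 1/U = 1/0.1176 = 8.5034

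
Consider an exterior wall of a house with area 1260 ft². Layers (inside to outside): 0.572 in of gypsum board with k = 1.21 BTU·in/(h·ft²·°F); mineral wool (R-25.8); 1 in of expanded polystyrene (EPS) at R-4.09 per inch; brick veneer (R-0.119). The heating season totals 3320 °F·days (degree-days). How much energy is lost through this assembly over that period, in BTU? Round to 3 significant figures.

3290000 BTU

0.572/1.21 = 0.4727
1 × 4.09 = 4.09
R_total = 0.4727 + 25.8 + 4.09 + 0.119 = 30.48 ft²·°F·h/BTU
E = A × HDD × 24 / R = 1260 × 3320 × 24 / 30.48 = 3294000 BTU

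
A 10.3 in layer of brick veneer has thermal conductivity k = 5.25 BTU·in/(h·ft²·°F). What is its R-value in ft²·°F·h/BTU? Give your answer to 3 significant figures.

R = L/k = 10.3/5.25 = 1.962 ft²·°F·h/BTU

1.96 ft²·°F·h/BTU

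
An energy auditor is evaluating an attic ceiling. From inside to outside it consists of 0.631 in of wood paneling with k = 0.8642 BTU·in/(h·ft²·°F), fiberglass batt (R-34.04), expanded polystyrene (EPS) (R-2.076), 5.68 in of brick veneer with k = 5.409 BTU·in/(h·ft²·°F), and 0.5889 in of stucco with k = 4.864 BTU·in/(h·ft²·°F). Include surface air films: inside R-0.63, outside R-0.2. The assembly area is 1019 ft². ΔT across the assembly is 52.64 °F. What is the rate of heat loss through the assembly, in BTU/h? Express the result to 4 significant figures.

0.631/0.8642 = 0.73016
5.68/5.409 = 1.0501
0.5889/4.864 = 0.12107
R_total = 0.63 + 0.73016 + 34.04 + 2.076 + 1.0501 + 0.12107 + 0.2 = 38.847 ft²·°F·h/BTU
Q = A·ΔT/R = 1019 × 52.64 / 38.847 = 1380.8 BTU/h

1381 BTU/h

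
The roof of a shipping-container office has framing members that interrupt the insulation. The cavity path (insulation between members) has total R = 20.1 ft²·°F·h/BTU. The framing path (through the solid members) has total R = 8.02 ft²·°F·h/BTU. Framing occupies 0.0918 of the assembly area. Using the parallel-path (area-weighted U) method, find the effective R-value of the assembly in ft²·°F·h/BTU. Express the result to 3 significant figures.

U_eff = 0.9082/20.1 + 0.0918/8.02 = 0.04518 + 0.01145 = 0.05663
R_eff = 1/U_eff = 17.66 ft²·°F·h/BTU

17.7 ft²·°F·h/BTU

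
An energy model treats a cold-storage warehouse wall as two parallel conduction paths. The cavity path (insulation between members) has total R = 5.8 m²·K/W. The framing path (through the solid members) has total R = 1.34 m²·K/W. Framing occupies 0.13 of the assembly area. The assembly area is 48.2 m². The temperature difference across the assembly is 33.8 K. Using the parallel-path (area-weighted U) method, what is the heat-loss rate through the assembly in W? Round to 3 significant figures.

402 W

U_eff = 0.87/5.8 + 0.13/1.34 = 0.15 + 0.09701 = 0.247
R_eff = 1/U_eff = 4.048 m²·K/W
Q = 48.2 × 33.8 / 4.048 = 402.4 W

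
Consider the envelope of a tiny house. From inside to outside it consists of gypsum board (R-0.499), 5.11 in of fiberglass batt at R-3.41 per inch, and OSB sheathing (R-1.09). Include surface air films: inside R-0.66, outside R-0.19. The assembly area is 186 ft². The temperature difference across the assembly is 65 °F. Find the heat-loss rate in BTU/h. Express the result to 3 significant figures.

5.11 × 3.41 = 17.43
R_total = 0.66 + 0.499 + 17.43 + 1.09 + 0.19 = 19.86 ft²·°F·h/BTU
Q = A·ΔT/R = 186 × 65 / 19.86 = 608.6 BTU/h

609 BTU/h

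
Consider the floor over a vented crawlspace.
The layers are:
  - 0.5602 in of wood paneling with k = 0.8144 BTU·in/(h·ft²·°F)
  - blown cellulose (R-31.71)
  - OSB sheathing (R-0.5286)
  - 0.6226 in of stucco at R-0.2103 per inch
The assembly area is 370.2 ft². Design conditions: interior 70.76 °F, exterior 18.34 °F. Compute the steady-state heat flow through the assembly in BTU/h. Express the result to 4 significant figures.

587.0 BTU/h

0.5602/0.8144 = 0.68787
0.6226 × 0.2103 = 0.13093
R_total = 0.68787 + 31.71 + 0.5286 + 0.13093 = 33.057 ft²·°F·h/BTU
Q = A·ΔT/R = 370.2 × (70.76 − 18.34) / 33.057 = 587.04 BTU/h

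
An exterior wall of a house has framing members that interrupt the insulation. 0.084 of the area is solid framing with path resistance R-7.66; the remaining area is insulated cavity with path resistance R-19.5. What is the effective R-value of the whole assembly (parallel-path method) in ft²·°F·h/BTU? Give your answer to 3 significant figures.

U_eff = 0.916/19.5 + 0.084/7.66 = 0.04697 + 0.01097 = 0.05794
R_eff = 1/U_eff = 17.26 ft²·°F·h/BTU

17.3 ft²·°F·h/BTU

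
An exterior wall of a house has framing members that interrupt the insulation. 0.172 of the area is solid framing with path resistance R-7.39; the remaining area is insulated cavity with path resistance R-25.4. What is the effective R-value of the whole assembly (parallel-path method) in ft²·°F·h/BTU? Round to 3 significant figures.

U_eff = 0.828/25.4 + 0.172/7.39 = 0.0326 + 0.02327 = 0.05587
R_eff = 1/U_eff = 17.9 ft²·°F·h/BTU

17.9 ft²·°F·h/BTU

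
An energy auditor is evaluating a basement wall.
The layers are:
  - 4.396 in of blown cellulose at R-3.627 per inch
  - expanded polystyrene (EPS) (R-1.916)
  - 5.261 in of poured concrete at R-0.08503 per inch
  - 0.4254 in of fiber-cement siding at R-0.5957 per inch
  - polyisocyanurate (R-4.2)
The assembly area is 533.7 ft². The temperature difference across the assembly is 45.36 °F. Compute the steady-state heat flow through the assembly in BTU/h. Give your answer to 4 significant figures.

1064 BTU/h

4.396 × 3.627 = 15.944
5.261 × 0.08503 = 0.44734
0.4254 × 0.5957 = 0.25341
R_total = 15.944 + 1.916 + 0.44734 + 0.25341 + 4.2 = 22.761 ft²·°F·h/BTU
Q = A·ΔT/R = 533.7 × 45.36 / 22.761 = 1063.6 BTU/h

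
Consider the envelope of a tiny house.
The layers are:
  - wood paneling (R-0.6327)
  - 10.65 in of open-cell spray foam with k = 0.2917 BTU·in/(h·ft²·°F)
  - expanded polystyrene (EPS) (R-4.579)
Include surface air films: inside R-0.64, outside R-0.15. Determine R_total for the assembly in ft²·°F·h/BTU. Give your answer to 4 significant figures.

42.51 ft²·°F·h/BTU

10.65/0.2917 = 36.51
R_total = 0.64 + 0.6327 + 36.51 + 4.579 + 0.15 = 42.512 ft²·°F·h/BTU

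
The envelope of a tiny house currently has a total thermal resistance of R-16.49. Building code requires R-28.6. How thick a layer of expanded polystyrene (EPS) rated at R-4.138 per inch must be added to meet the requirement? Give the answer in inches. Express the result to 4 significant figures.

ΔR = 28.6 − 16.49 = 12.11 ft²·°F·h/BTU
L = ΔR / (R/in) = 12.11/4.138 = 2.9265 in

2.927 in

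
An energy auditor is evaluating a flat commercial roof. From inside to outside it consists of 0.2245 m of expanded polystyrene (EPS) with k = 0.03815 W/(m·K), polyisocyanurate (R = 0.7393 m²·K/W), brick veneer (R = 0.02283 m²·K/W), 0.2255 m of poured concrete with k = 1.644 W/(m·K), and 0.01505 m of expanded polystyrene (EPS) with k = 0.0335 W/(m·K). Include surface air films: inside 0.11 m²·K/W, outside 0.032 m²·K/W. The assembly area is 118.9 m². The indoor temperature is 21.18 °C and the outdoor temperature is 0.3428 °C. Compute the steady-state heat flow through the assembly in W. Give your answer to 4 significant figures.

0.2245/0.03815 = 5.8847
0.2255/1.644 = 0.13717
0.01505/0.0335 = 0.44925
R_total = 0.11 + 5.8847 + 0.7393 + 0.02283 + 0.13717 + 0.44925 + 0.032 = 7.3752 m²·K/W
Q = A·ΔT/R = 118.9 × (21.18 − 0.3428) / 7.3752 = 335.93 W

335.9 W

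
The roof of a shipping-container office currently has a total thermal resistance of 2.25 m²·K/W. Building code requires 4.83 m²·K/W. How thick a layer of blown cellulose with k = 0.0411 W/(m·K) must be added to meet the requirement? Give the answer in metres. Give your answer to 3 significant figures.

ΔR = 4.83 − 2.25 = 2.58 m²·K/W
L = ΔR × k = 2.58 × 0.0411 = 0.106 m

0.106 m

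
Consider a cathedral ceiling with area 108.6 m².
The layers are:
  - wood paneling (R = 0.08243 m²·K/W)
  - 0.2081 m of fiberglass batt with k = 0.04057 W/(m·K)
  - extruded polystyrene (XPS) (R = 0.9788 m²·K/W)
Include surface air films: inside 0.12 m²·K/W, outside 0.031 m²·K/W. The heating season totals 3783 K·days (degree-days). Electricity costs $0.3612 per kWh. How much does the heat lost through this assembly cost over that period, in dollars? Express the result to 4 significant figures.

561.6 dollars

0.2081/0.04057 = 5.1294
R_total = 0.12 + 0.08243 + 5.1294 + 0.9788 + 0.031 = 6.3416 m²·K/W
E = A × HDD × 24 / R / 1000 = 108.6 × 3783 × 24 / 6.3416 / 1000 = 1554.8 kWh
Cost = 1554.8 × 0.3612 = $561.6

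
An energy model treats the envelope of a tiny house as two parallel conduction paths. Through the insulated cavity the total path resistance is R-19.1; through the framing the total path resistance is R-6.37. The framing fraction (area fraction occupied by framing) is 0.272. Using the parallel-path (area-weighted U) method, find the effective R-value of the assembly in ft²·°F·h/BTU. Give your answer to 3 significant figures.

12.4 ft²·°F·h/BTU

U_eff = 0.728/19.1 + 0.272/6.37 = 0.03812 + 0.0427 = 0.08082
R_eff = 1/U_eff = 12.37 ft²·°F·h/BTU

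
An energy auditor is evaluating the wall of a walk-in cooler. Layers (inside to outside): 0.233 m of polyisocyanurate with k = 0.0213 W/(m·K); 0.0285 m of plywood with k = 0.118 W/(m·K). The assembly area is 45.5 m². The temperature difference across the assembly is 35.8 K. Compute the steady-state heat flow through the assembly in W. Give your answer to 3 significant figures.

146 W

0.233/0.0213 = 10.94
0.0285/0.118 = 0.2415
R_total = 10.94 + 0.2415 = 11.18 m²·K/W
Q = A·ΔT/R = 45.5 × 35.8 / 11.18 = 145.7 W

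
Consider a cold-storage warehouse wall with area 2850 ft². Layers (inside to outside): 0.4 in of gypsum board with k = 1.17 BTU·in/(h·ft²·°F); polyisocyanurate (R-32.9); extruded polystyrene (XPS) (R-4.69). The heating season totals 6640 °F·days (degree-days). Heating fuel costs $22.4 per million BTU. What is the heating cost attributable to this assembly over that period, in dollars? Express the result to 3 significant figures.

0.4/1.17 = 0.3419
R_total = 0.3419 + 32.9 + 4.69 = 37.93 ft²·°F·h/BTU
E = A × HDD × 24 / R = 2850 × 6640 × 24 / 37.93 = 11970000 BTU
Cost = 11970000/10⁶ × 22.4 = $268.2

268 dollars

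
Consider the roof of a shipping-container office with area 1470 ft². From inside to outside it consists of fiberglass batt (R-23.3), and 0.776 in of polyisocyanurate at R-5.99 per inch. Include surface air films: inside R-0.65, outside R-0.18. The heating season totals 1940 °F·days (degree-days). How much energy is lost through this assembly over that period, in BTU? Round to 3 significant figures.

0.776 × 5.99 = 4.648
R_total = 0.65 + 23.3 + 4.648 + 0.18 = 28.78 ft²·°F·h/BTU
E = A × HDD × 24 / R = 1470 × 1940 × 24 / 28.78 = 2378000 BTU

2380000 BTU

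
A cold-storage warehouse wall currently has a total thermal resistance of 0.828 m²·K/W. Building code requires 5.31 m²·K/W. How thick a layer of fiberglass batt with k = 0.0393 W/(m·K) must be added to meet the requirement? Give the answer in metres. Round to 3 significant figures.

0.176 m

ΔR = 5.31 − 0.828 = 4.482 m²·K/W
L = ΔR × k = 4.482 × 0.0393 = 0.1761 m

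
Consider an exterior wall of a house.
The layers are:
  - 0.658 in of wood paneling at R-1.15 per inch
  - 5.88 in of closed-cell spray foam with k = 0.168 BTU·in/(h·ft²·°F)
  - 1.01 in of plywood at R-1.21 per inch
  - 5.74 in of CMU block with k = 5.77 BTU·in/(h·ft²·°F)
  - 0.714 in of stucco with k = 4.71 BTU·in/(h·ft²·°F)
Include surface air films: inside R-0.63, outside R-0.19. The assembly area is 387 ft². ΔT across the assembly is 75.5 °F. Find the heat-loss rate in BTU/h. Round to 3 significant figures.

750 BTU/h

0.658 × 1.15 = 0.7567
5.88/0.168 = 35
1.01 × 1.21 = 1.222
5.74/5.77 = 0.9948
0.714/4.71 = 0.1516
R_total = 0.63 + 0.7567 + 35 + 1.222 + 0.9948 + 0.1516 + 0.19 = 38.95 ft²·°F·h/BTU
Q = A·ΔT/R = 387 × 75.5 / 38.95 = 750.2 BTU/h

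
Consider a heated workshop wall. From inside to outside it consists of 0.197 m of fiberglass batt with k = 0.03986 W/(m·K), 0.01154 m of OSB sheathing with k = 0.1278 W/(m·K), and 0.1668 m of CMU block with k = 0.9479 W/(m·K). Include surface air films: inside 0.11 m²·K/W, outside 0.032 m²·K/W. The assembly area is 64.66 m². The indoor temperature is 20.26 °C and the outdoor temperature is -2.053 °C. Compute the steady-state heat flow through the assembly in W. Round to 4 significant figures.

269.6 W

0.197/0.03986 = 4.9423
0.01154/0.1278 = 0.090297
0.1668/0.9479 = 0.17597
R_total = 0.11 + 4.9423 + 0.090297 + 0.17597 + 0.032 = 5.3506 m²·K/W
Q = A·ΔT/R = 64.66 × (20.26 − (-2.053)) / 5.3506 = 269.65 W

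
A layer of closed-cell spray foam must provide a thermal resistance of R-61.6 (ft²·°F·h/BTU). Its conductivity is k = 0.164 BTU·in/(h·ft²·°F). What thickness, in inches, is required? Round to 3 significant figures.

L = R × k = 61.6 × 0.164 = 10.1 in

10.1 in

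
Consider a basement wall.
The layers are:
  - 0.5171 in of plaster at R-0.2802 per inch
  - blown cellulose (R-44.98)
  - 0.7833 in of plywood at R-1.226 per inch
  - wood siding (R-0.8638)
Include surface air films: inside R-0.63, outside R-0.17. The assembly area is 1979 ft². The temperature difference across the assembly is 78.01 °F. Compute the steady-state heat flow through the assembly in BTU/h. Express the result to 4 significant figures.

0.5171 × 0.2802 = 0.14489
0.7833 × 1.226 = 0.96033
R_total = 0.63 + 0.14489 + 44.98 + 0.96033 + 0.8638 + 0.17 = 47.749 ft²·°F·h/BTU
Q = A·ΔT/R = 1979 × 78.01 / 47.749 = 3233.2 BTU/h

3233 BTU/h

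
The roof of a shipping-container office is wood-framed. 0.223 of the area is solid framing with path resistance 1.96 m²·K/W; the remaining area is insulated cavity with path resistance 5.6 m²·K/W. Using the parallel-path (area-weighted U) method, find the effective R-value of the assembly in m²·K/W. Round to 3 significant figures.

3.96 m²·K/W

U_eff = 0.777/5.6 + 0.223/1.96 = 0.1388 + 0.1138 = 0.2525
R_eff = 1/U_eff = 3.96 m²·K/W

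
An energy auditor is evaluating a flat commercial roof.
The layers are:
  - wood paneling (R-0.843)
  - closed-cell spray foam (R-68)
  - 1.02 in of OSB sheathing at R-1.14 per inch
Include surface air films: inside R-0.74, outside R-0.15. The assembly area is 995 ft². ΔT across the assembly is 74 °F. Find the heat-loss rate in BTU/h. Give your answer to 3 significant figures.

1.02 × 1.14 = 1.163
R_total = 0.74 + 0.843 + 68 + 1.163 + 0.15 = 70.9 ft²·°F·h/BTU
Q = A·ΔT/R = 995 × 74 / 70.9 = 1039 BTU/h

1040 BTU/h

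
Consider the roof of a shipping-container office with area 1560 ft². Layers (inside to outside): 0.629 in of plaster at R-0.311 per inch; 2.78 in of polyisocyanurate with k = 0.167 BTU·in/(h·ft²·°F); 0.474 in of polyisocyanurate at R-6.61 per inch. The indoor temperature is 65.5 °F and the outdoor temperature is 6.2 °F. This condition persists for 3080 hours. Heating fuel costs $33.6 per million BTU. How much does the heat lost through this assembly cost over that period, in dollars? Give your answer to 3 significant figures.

0.629 × 0.311 = 0.1956
2.78/0.167 = 16.65
0.474 × 6.61 = 3.133
R_total = 0.1956 + 16.65 + 3.133 = 19.98 ft²·°F·h/BTU
Q = 1560 × (65.5 − 6.2) / 19.98 = 4631 BTU/h
E = 4631 × 3080 = 14260000 BTU
Cost = 14260000/10⁶ × 33.6 = $479.3

479 dollars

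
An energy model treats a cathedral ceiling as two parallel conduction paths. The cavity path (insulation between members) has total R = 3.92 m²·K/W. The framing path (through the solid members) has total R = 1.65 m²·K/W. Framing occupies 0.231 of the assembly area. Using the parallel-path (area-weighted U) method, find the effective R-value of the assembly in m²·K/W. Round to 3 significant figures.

U_eff = 0.769/3.92 + 0.231/1.65 = 0.1962 + 0.14 = 0.3362
R_eff = 1/U_eff = 2.975 m²·K/W

2.97 m²·K/W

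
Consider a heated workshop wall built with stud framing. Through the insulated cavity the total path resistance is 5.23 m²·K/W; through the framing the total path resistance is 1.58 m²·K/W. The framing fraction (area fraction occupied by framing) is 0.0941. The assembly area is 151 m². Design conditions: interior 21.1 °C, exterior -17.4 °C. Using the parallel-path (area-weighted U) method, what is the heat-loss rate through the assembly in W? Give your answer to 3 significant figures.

1350 W

U_eff = 0.9059/5.23 + 0.0941/1.58 = 0.1732 + 0.05956 = 0.2328
R_eff = 1/U_eff = 4.296 m²·K/W
Q = 151 × (21.1 − (-17.4)) / 4.296 = 1353 W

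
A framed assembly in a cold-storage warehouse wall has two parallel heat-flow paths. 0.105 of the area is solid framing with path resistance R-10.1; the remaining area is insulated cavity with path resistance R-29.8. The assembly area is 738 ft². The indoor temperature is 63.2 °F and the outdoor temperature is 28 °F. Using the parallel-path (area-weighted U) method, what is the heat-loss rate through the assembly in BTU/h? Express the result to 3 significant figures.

U_eff = 0.895/29.8 + 0.105/10.1 = 0.03003 + 0.0104 = 0.04043
R_eff = 1/U_eff = 24.73 ft²·°F·h/BTU
Q = 738 × (63.2 − 28) / 24.73 = 1050 BTU/h

1050 BTU/h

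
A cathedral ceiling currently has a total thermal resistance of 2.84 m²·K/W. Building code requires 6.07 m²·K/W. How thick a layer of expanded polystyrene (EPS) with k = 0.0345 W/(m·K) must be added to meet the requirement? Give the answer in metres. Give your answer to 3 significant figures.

ΔR = 6.07 − 2.84 = 3.23 m²·K/W
L = ΔR × k = 3.23 × 0.0345 = 0.1114 m

0.111 m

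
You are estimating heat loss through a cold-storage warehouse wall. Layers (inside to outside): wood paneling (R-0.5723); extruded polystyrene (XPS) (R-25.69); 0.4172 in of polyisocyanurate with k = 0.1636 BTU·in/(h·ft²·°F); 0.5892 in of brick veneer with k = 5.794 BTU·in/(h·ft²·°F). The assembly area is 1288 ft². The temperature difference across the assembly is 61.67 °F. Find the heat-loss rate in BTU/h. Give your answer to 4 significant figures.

0.4172/0.1636 = 2.5501
0.5892/5.794 = 0.10169
R_total = 0.5723 + 25.69 + 2.5501 + 0.10169 = 28.914 ft²·°F·h/BTU
Q = A·ΔT/R = 1288 × 61.67 / 28.914 = 2747.1 BTU/h

2747 BTU/h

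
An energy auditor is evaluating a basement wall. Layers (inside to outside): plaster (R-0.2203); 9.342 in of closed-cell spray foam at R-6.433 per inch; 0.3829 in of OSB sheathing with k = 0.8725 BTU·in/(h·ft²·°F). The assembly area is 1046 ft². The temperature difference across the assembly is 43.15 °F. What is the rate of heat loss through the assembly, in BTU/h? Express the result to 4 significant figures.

742.9 BTU/h

9.342 × 6.433 = 60.097
0.3829/0.8725 = 0.43885
R_total = 0.2203 + 60.097 + 0.43885 = 60.756 ft²·°F·h/BTU
Q = A·ΔT/R = 1046 × 43.15 / 60.756 = 742.89 BTU/h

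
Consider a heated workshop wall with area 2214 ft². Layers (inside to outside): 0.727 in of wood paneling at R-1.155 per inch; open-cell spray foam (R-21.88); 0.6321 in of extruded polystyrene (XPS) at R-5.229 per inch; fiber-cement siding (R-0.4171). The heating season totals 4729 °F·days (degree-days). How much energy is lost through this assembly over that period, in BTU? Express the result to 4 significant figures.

9503000 BTU

0.727 × 1.155 = 0.83969
0.6321 × 5.229 = 3.3053
R_total = 0.83969 + 21.88 + 3.3053 + 0.4171 = 26.442 ft²·°F·h/BTU
E = A × HDD × 24 / R = 2214 × 4729 × 24 / 26.442 = 9503100 BTU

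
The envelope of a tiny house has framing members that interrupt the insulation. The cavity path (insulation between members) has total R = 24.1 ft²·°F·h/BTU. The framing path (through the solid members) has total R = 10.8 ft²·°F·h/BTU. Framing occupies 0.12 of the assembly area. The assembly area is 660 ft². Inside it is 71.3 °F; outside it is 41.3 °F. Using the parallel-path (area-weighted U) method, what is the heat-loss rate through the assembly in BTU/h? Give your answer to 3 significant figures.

U_eff = 0.88/24.1 + 0.12/10.8 = 0.03651 + 0.01111 = 0.04763
R_eff = 1/U_eff = 21 ft²·°F·h/BTU
Q = 660 × (71.3 − 41.3) / 21 = 943 BTU/h

943 BTU/h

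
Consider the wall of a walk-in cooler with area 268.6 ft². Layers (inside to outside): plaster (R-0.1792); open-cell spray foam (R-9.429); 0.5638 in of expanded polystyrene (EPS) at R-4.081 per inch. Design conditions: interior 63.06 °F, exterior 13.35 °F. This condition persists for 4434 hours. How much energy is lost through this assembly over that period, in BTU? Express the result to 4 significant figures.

4971000 BTU

0.5638 × 4.081 = 2.3009
R_total = 0.1792 + 9.429 + 2.3009 = 11.909 ft²·°F·h/BTU
Q = 268.6 × (63.06 − 13.35) / 11.909 = 1121.2 BTU/h
E = 1121.2 × 4434 = 4971300 BTU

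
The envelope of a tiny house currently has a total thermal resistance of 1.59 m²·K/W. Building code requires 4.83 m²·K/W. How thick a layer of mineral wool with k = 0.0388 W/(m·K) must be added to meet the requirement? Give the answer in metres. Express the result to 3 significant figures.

0.126 m

ΔR = 4.83 − 1.59 = 3.24 m²·K/W
L = ΔR × k = 3.24 × 0.0388 = 0.1257 m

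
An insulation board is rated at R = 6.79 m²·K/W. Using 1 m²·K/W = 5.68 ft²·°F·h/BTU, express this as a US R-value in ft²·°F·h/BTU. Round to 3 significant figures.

R_US = 6.79 × 5.68 = 38.57

38.6 ft²·°F·h/BTU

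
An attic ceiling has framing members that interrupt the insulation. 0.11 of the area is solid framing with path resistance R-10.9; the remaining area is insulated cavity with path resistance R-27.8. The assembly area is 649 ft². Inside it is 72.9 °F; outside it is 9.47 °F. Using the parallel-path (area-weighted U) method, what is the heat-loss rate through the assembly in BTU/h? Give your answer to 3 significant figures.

1730 BTU/h

U_eff = 0.89/27.8 + 0.11/10.9 = 0.03201 + 0.01009 = 0.04211
R_eff = 1/U_eff = 23.75 ft²·°F·h/BTU
Q = 649 × (72.9 − 9.47) / 23.75 = 1733 BTU/h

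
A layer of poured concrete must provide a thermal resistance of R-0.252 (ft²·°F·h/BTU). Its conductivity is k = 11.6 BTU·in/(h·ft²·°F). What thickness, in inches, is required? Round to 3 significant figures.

L = R × k = 0.252 × 11.6 = 2.923 in

2.92 in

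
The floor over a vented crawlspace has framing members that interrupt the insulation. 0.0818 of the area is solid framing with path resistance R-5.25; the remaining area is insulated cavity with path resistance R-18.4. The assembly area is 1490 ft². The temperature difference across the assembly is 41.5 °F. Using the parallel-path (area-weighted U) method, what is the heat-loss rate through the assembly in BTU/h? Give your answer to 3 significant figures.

4050 BTU/h

U_eff = 0.9182/18.4 + 0.0818/5.25 = 0.0499 + 0.01558 = 0.06548
R_eff = 1/U_eff = 15.27 ft²·°F·h/BTU
Q = 1490 × 41.5 / 15.27 = 4049 BTU/h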